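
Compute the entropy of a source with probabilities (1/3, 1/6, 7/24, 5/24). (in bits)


H = -sum(p_i * log2(p_i)). Terms: -(1/3)*log2(1/3) = 0.528321; -(1/6)*log2(1/6) = 0.430827; -(7/24)*log2(7/24) = 0.518469; -(5/24)*log2(5/24) = 0.471466. H = 0.528321 + 0.430827 + 0.518469 + 0.471466 = 1.9491

1.9491 bits


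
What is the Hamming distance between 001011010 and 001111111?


Count differing positions: . . . ^ . . ^ . ^ = 3 differences

3


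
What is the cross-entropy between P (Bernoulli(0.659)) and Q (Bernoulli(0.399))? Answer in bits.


H(P,Q) = -p*log2(q) - (1-p)*log2(1-q). -0.659*log2(0.399) = 0.873530; -0.341*log2(0.601) = 0.250486. H(P,Q) = 0.873530 + 0.250486 = 1.124

1.124 bits


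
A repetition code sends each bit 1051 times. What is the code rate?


Rate = k/n = 1/1051

1/1051


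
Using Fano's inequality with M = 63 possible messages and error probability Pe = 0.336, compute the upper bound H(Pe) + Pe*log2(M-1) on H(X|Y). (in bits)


H(Pe) = -Pe*log2(Pe) - (1-Pe)*log2(1-Pe) = -0.336*log2(0.336) - 0.664*log2(0.664) = 0.528685 + 0.392255 = 0.9209. Pe*log2(M-1) = 0.336*log2(62) = 2.000610. Bound = H(Pe) + Pe*log2(M-1) = 0.528685 + 0.392255 + 2.000610 = 2.9215

2.9215 bits


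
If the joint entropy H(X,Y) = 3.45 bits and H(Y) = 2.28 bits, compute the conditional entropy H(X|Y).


H(X|Y) = H(X,Y) - H(Y) = 3.45 - 2.28 = 1.17

1.17 bits


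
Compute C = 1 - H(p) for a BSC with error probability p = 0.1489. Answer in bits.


H(p) = -p*log2(p) - (1-p)*log2(1-p) = -0.1489*log2(0.1489) - 0.8511*log2(0.8511) = 0.409115 + 0.197965 = 0.6071. C = 1 - H(p) = 1 - 0.6071 = 0.3929

0.3929 bits


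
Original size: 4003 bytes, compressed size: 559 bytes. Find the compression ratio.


Ratio = original / compressed = 4003 / 559 = 7.161

7.161


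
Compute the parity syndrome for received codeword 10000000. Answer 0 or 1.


Syndrome = XOR of all bits = 1 XOR 0 XOR 0 XOR 0 XOR 0 XOR 0 XOR 0 XOR 0 = 1

1


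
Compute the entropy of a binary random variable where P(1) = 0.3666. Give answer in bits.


H = -p*log2(p) - (1-p)*log2(1-p). -0.3666*log2(0.3666) = 0.530735; -0.6334*log2(0.6334) = 0.417291. H = 0.530735 + 0.417291 = 0.948

0.948 bits


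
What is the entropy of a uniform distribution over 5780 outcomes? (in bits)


H = log2(n) = log2(5780) = 12.4969

12.4969 bits


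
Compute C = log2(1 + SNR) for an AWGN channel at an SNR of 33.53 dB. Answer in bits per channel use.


SNR_linear = 10^(33.53/10) = 2254.2392; C = log2(1 + SNR_linear) = log2(1 + 2254.2392) = 11.1391

11.1391 bits/channel use


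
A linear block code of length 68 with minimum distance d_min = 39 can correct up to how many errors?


Correction capability = floor((d-1)/2) = floor((39-1)/2) = 19

19 errors


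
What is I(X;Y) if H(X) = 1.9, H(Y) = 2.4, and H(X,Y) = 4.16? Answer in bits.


I(X;Y) = H(X) + H(Y) - H(X,Y) = 1.9 + 2.4 - 4.16 = 0.14

0.14 bits


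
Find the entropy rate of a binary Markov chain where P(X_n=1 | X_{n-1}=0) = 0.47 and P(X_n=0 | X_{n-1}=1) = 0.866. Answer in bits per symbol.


Stationary distribution: pi_0 = p10/(p01+p10) = 0.6482, pi_1 = 0.3518. Entropy rate H' = pi_0*H(p01) + pi_1*H(p10) = 0.6482*0.9974 + 0.3518*0.5683 = 0.8464

0.8464 bits/symbol


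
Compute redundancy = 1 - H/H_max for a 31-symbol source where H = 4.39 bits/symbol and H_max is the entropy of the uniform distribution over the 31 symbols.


H_max = log2(K) = log2(31) = 4.9542 bits/symbol. Redundancy = 1 - H/H_max = 1 - 4.39/4.9542 = 1 - 0.8861 = 0.1139

0.1139


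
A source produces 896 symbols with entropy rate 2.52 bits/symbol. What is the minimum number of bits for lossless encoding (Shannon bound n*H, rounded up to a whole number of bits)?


Minimum bits >= n * H = 896 * 2.52 = 2257.92, rounded up to a whole number of bits = 2258

2258 bits


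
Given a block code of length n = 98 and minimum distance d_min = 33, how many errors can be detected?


Detection capability = d_min - 1 = 33 - 1 = 32

32 errors


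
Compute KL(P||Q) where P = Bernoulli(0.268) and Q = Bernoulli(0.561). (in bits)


KL = p*log2(p/q) + (1-p)*log2((1-p)/(1-q)) = 0.268*log2(0.268/0.561) + 0.732*log2(0.732/0.439) = 0.2543

0.2543 bits


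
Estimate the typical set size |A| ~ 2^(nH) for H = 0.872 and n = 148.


log2|A_typical| = nH = 148 * 0.872 = 129.056, so |A_typical| ~ 2^129.056 = 7.075e+38

7.075e+38


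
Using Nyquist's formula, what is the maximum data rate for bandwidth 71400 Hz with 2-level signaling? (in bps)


Rate = 2 * B * log2(M) = 2 * 71400 * 1.0 = 142800.0

142800.0 bps


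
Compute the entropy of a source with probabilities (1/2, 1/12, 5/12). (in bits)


H = -sum(p_i * log2(p_i)). Terms: -(1/2)*log2(1/2) = 0.500000; -(1/12)*log2(1/12) = 0.298747; -(5/12)*log2(5/12) = 0.526264. H = 0.500000 + 0.298747 + 0.526264 = 1.325

1.325 bits


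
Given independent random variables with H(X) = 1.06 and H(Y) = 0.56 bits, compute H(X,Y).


For independent variables, H(X,Y) = H(X) + H(Y) = 1.06 + 0.56 = 1.62

1.62 bits


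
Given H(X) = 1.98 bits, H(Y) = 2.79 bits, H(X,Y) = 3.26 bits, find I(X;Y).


I(X;Y) = H(X) + H(Y) - H(X,Y) = 1.98 + 2.79 - 3.26 = 1.51

1.51 bits


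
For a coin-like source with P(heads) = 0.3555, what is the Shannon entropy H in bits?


H = -p*log2(p) - (1-p)*log2(1-p). -0.3555*log2(0.3555) = 0.530434; -0.6445*log2(0.6445) = 0.408450. H = 0.530434 + 0.408450 = 0.9389

0.9389 bits


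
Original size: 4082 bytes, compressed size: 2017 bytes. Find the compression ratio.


Ratio = original / compressed = 4082 / 2017 = 2.0238

2.0238


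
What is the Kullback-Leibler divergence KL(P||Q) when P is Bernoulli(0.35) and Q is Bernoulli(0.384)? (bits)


KL = p*log2(p/q) + (1-p)*log2((1-p)/(1-q)) = 0.35*log2(0.35/0.384) + 0.65*log2(0.65/0.616) = 0.0036

0.0036 bits


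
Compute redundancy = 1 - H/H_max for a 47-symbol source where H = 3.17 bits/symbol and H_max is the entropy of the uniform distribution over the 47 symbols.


H_max = log2(K) = log2(47) = 5.5546 bits/symbol. Redundancy = 1 - H/H_max = 1 - 3.17/5.5546 = 1 - 0.5707 = 0.4293

0.4293


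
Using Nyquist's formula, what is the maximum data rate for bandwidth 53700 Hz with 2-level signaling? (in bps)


Rate = 2 * B * log2(M) = 2 * 53700 * 1.0 = 107400.0

107400.0 bps


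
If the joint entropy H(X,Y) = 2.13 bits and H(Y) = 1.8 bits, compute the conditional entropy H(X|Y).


H(X|Y) = H(X,Y) - H(Y) = 2.13 - 1.8 = 0.33

0.33 bits


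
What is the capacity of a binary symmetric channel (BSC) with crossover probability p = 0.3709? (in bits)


H(p) = -p*log2(p) - (1-p)*log2(1-p) = -0.3709*log2(0.3709) - 0.6291*log2(0.6291) = 0.530720 + 0.420641 = 0.9514. C = 1 - H(p) = 1 - 0.9514 = 0.0486

0.0486 bits


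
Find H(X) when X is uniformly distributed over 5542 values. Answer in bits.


H = log2(n) = log2(5542) = 12.4362

12.4362 bits


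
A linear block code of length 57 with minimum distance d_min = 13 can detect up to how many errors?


Detection capability = d_min - 1 = 13 - 1 = 12

12 errors


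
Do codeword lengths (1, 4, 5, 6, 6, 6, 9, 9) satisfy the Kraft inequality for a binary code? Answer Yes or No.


Kraft sum = sum(2^(-l_i)) = 0.6445, need <= 1. Result: satisfied (a binary prefix-free code with these lengths exists)

Yes


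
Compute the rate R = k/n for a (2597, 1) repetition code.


Rate = k/n = 1/2597

1/2597


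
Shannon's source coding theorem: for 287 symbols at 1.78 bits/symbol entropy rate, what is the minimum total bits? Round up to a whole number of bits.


Minimum bits >= n * H = 287 * 1.78 = 510.86, rounded up to a whole number of bits = 511

511 bits


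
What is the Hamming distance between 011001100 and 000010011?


Count differing positions: . ^ ^ . ^ ^ ^ ^ ^ = 7 differences

7


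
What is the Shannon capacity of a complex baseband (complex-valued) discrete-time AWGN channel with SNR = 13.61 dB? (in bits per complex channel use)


SNR_linear = 10^(13.61/10) = 22.9615; C = log2(1 + SNR_linear) = log2(1 + 22.9615) = 4.5826

4.5826 bits/channel use


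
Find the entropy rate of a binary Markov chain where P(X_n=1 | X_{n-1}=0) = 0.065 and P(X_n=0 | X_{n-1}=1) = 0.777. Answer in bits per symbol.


Stationary distribution: pi_0 = p10/(p01+p10) = 0.9228, pi_1 = 0.0772. Entropy rate H' = pi_0*H(p01) + pi_1*H(p10) = 0.9228*0.347 + 0.0772*0.7656 = 0.3793

0.3793 bits/symbol


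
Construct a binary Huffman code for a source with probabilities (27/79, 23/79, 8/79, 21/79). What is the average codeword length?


Huffman construction (repeatedly merge the two least-probable nodes; each merge adds 1 bit to every symbol beneath it): 8/79 + 21/79 = 29/79; 23/79 + 27/79 = 50/79; 29/79 + 50/79 = 1. Resulting codeword lengths (in the order the probabilities were given): (2, 2, 2, 2). L_avg = sum(p_i * l_i) = 27/79*2 + 23/79*2 + 8/79*2 + 21/79*2 = 2

2.0 bits


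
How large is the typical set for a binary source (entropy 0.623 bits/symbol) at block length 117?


log2|A_typical| = nH = 117 * 0.623 = 72.891, so |A_typical| ~ 2^72.891 = 8.757e+21

8.757e+21


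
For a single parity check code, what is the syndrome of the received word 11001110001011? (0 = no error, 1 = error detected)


Syndrome = XOR of all bits = 1 XOR 1 XOR 0 XOR 0 XOR 1 XOR 1 XOR 1 XOR 0 XOR 0 XOR 0 XOR 1 XOR 0 XOR 1 XOR 1 = 0

0


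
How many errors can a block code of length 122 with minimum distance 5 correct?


Correction capability = floor((d-1)/2) = floor((5-1)/2) = 2

2 errors


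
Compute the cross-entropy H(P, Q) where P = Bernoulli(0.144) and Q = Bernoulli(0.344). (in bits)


H(P,Q) = -p*log2(q) - (1-p)*log2(1-q). -0.144*log2(0.344) = 0.221691; -0.856*log2(0.656) = 0.520647. H(P,Q) = 0.221691 + 0.520647 = 0.7423

0.7423 bits


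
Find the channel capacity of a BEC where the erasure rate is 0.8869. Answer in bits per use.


C = 1 - epsilon = 1 - 0.8869 = 0.1131

0.1131 bits


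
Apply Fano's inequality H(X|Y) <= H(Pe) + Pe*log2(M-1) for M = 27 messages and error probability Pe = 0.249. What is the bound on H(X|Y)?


H(Pe) = -Pe*log2(Pe) - (1-Pe)*log2(1-Pe) = -0.249*log2(0.249) - 0.751*log2(0.751) = 0.499440 + 0.310250 = 0.8097. Pe*log2(M-1) = 0.249*log2(26) = 1.170409. Bound = H(Pe) + Pe*log2(M-1) = 0.499440 + 0.310250 + 1.170409 = 1.9801

1.9801 bits


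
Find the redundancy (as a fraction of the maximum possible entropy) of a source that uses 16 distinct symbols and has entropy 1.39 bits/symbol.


H_max = log2(K) = log2(16) = 4.0 bits/symbol. Redundancy = 1 - H/H_max = 1 - 1.39/4.0 = 1 - 0.3475 = 0.6525

0.6525


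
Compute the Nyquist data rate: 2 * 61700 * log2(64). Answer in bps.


Rate = 2 * B * log2(M) = 2 * 61700 * 6.0 = 740400.0

740400.0 bps


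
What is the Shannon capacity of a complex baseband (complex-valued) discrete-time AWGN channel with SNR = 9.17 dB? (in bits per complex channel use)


SNR_linear = 10^(9.17/10) = 8.2604; C = log2(1 + SNR_linear) = log2(1 + 8.2604) = 3.2111

3.2111 bits/channel use


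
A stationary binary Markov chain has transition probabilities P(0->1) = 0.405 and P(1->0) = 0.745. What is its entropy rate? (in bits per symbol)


Stationary distribution: pi_0 = p10/(p01+p10) = 0.6478, pi_1 = 0.3522. Entropy rate H' = pi_0*H(p01) + pi_1*H(p10) = 0.6478*0.9738 + 0.3522*0.8191 = 0.9193

0.9193 bits/symbol


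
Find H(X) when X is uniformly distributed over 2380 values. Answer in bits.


H = log2(n) = log2(2380) = 11.2167

11.2167 bits


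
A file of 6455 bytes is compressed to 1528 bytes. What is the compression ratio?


Ratio = original / compressed = 6455 / 1528 = 4.2245

4.2245


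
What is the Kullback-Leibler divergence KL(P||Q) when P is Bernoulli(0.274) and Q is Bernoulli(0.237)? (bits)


KL = p*log2(p/q) + (1-p)*log2((1-p)/(1-q)) = 0.274*log2(0.274/0.237) + 0.726*log2(0.726/0.763) = 0.0053

0.0053 bits


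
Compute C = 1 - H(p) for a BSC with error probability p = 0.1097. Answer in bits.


H(p) = -p*log2(p) - (1-p)*log2(1-p) = -0.1097*log2(0.1097) - 0.8903*log2(0.8903) = 0.349764 + 0.149247 = 0.499. C = 1 - H(p) = 1 - 0.499 = 0.501

0.501 bits


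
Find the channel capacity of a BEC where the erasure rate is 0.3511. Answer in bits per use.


C = 1 - epsilon = 1 - 0.3511 = 0.6489

0.6489 bits


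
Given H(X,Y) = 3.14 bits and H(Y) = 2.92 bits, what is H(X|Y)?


H(X|Y) = H(X,Y) - H(Y) = 3.14 - 2.92 = 0.22

0.22 bits


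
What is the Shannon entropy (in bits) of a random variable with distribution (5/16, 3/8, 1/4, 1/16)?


H = -sum(p_i * log2(p_i)). Terms: -(5/16)*log2(5/16) = 0.524397; -(3/8)*log2(3/8) = 0.530639; -(1/4)*log2(1/4) = 0.500000; -(1/16)*log2(1/16) = 0.250000. H = 0.524397 + 0.530639 + 0.500000 + 0.250000 = 1.805

1.805 bits


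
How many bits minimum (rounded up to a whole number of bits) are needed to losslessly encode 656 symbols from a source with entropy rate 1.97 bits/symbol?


Minimum bits >= n * H = 656 * 1.97 = 1292.32, rounded up to a whole number of bits = 1293

1293 bits


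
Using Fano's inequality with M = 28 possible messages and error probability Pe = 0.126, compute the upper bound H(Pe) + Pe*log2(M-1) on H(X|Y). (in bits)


H(Pe) = -Pe*log2(Pe) - (1-Pe)*log2(1-Pe) = -0.126*log2(0.126) - 0.874*log2(0.874) = 0.376552 + 0.169814 = 0.5464. Pe*log2(M-1) = 0.126*log2(27) = 0.599116. Bound = H(Pe) + Pe*log2(M-1) = 0.376552 + 0.169814 + 0.599116 = 1.1455

1.1455 bits


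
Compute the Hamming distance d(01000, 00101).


Count differing positions: . ^ ^ . ^ = 3 differences

3


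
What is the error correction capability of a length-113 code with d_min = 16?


Correction capability = floor((d-1)/2) = floor((16-1)/2) = 7

7 errors


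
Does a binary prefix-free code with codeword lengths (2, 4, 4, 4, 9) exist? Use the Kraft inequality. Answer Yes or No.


Kraft sum = sum(2^(-l_i)) = 0.4395, need <= 1. Result: satisfied (a binary prefix-free code with these lengths exists)

Yes


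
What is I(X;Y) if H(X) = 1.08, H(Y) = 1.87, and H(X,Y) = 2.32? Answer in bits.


I(X;Y) = H(X) + H(Y) - H(X,Y) = 1.08 + 1.87 - 2.32 = 0.63

0.63 bits


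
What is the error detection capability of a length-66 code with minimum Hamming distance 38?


Detection capability = d_min - 1 = 38 - 1 = 37

37 errors


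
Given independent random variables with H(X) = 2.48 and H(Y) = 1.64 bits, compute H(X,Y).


For independent variables, H(X,Y) = H(X) + H(Y) = 2.48 + 1.64 = 4.12

4.12 bits


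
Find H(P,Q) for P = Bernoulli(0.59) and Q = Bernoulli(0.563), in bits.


H(P,Q) = -p*log2(q) - (1-p)*log2(1-q). -0.59*log2(0.563) = 0.488988; -0.41*log2(0.437) = 0.489661. H(P,Q) = 0.488988 + 0.489661 = 0.9786

0.9786 bits


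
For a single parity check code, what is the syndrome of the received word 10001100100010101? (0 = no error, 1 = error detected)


Syndrome = XOR of all bits = 1 XOR 0 XOR 0 XOR 0 XOR 1 XOR 1 XOR 0 XOR 0 XOR 1 XOR 0 XOR 0 XOR 0 XOR 1 XOR 0 XOR 1 XOR 0 XOR 1 = 1

1


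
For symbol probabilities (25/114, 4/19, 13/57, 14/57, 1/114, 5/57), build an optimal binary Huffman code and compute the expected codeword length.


Huffman construction (repeatedly merge the two least-probable nodes; each merge adds 1 bit to every symbol beneath it): 1/114 + 5/57 = 11/114; 11/114 + 4/19 = 35/114; 25/114 + 13/57 = 17/38; 14/57 + 35/114 = 21/38; 17/38 + 21/38 = 1. Resulting codeword lengths (in the order the probabilities were given): (2, 3, 2, 2, 4, 4). L_avg = sum(p_i * l_i) = 25/114*2 + 4/19*3 + 13/57*2 + 14/57*2 + 1/114*4 + 5/57*4 = 137/57 = 2.4035

2.4035 bits


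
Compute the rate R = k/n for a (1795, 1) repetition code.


Rate = k/n = 1/1795

1/1795


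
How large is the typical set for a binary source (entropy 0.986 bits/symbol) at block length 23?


log2|A_typical| = nH = 23 * 0.986 = 22.678, so |A_typical| ~ 2^22.678 = 6.711e+06

6.711e+06


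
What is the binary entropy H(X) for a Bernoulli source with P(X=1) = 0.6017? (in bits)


H = -p*log2(p) - (1-p)*log2(1-p). -0.6017*log2(0.6017) = 0.440976; -0.3983*log2(0.3983) = 0.528971. H = 0.440976 + 0.528971 = 0.9699

0.9699 bits


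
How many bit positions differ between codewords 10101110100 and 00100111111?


Count differing positions: ^ . . . ^ . . ^ . ^ ^ = 5 differences

5


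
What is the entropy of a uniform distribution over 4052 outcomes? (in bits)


H = log2(n) = log2(4052) = 11.9844

11.9844 bits


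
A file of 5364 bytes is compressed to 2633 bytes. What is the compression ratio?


Ratio = original / compressed = 5364 / 2633 = 2.0372

2.0372


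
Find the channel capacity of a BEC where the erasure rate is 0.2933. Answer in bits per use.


C = 1 - epsilon = 1 - 0.2933 = 0.7067

0.7067 bits


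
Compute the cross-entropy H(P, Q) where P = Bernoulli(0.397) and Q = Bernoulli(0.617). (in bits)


H(P,Q) = -p*log2(q) - (1-p)*log2(1-q). -0.397*log2(0.617) = 0.276573; -0.603*log2(0.383) = 0.834904. H(P,Q) = 0.276573 + 0.834904 = 1.1115

1.1115 bits


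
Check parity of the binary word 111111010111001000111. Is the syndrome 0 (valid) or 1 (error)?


Syndrome = XOR of all bits = 1 XOR 1 XOR 1 XOR 1 XOR 1 XOR 1 XOR 0 XOR 1 XOR 0 XOR 1 XOR 1 XOR 1 XOR 0 XOR 0 XOR 1 XOR 0 XOR 0 XOR 0 XOR 1 XOR 1 XOR 1 = 0

0


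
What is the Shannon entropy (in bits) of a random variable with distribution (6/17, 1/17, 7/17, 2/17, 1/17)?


H = -sum(p_i * log2(p_i)). Terms: -(6/17)*log2(6/17) = 0.530294; -(1/17)*log2(1/17) = 0.240439; -(7/17)*log2(7/17) = 0.527103; -(2/17)*log2(2/17) = 0.363231; -(1/17)*log2(1/17) = 0.240439. H = 0.530294 + 0.240439 + 0.527103 + 0.363231 + 0.240439 = 1.9015

1.9015 bits


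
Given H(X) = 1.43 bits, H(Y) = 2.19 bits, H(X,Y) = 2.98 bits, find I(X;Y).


I(X;Y) = H(X) + H(Y) - H(X,Y) = 1.43 + 2.19 - 2.98 = 0.64

0.64 bits


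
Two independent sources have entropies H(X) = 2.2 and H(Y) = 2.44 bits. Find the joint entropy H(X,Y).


For independent variables, H(X,Y) = H(X) + H(Y) = 2.2 + 2.44 = 4.64

4.64 bits


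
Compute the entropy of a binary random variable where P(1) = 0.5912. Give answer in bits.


H = -p*log2(p) - (1-p)*log2(1-p). -0.5912*log2(0.5912) = 0.448296; -0.4088*log2(0.4088) = 0.527570. H = 0.448296 + 0.527570 = 0.9759

0.9759 bits


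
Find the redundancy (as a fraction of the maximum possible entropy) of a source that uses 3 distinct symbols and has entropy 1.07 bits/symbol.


H_max = log2(K) = log2(3) = 1.585 bits/symbol. Redundancy = 1 - H/H_max = 1 - 1.07/1.585 = 1 - 0.6751 = 0.3249

0.3249


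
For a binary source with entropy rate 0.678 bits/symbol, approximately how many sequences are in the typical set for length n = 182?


log2|A_typical| = nH = 182 * 0.678 = 123.396, so |A_typical| ~ 2^123.396 = 1.399e+37

1.399e+37


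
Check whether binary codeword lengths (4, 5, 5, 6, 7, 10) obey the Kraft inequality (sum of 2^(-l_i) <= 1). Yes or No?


Kraft sum = sum(2^(-l_i)) = 0.1494, need <= 1. Result: satisfied (a binary prefix-free code with these lengths exists)

Yes


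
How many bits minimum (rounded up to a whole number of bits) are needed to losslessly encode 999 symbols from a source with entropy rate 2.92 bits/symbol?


Minimum bits >= n * H = 999 * 2.92 = 2917.08, rounded up to a whole number of bits = 2918

2918 bits


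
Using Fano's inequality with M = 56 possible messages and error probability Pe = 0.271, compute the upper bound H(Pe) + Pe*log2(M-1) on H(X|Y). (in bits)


H(Pe) = -Pe*log2(Pe) - (1-Pe)*log2(1-Pe) = -0.271*log2(0.271) - 0.729*log2(0.729) = 0.510465 + 0.332431 = 0.8429. Pe*log2(M-1) = 0.271*log2(55) = 1.566748. Bound = H(Pe) + Pe*log2(M-1) = 0.510465 + 0.332431 + 1.566748 = 2.4096

2.4096 bits


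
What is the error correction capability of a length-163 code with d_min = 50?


Correction capability = floor((d-1)/2) = floor((50-1)/2) = 24

24 errors


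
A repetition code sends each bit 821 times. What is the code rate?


Rate = k/n = 1/821

1/821


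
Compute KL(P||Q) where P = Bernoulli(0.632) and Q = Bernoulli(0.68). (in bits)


KL = p*log2(p/q) + (1-p)*log2((1-p)/(1-q)) = 0.632*log2(0.632/0.68) + 0.368*log2(0.368/0.32) = 0.0075

0.0075 bits


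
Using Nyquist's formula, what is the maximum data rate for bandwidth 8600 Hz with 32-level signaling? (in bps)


Rate = 2 * B * log2(M) = 2 * 8600 * 5.0 = 86000.0

86000.0 bps


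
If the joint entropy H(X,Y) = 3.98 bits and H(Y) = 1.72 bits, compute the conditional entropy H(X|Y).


H(X|Y) = H(X,Y) - H(Y) = 3.98 - 1.72 = 2.26

2.26 bits


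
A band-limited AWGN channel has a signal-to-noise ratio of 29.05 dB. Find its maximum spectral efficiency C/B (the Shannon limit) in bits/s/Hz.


SNR_linear = 10^(29.05/10) = 803.5261; C/B = log2(1 + SNR_linear) = log2(1 + 803.5261) = 9.652

9.652 bits/s/Hz


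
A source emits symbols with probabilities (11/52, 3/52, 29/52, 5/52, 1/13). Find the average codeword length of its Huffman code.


Huffman construction (repeatedly merge the two least-probable nodes; each merge adds 1 bit to every symbol beneath it): 3/52 + 1/13 = 7/52; 5/52 + 7/52 = 3/13; 11/52 + 3/13 = 23/52; 23/52 + 29/52 = 1. Resulting codeword lengths (in the order the probabilities were given): (2, 4, 1, 3, 4). L_avg = sum(p_i * l_i) = 11/52*2 + 3/52*4 + 29/52*1 + 5/52*3 + 1/13*4 = 47/26 = 1.8077

1.8077 bits


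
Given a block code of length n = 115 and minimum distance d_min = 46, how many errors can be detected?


Detection capability = d_min - 1 = 46 - 1 = 45

45 errors


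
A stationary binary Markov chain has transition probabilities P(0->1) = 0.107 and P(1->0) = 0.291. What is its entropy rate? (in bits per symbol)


Stationary distribution: pi_0 = p10/(p01+p10) = 0.7312, pi_1 = 0.2688. Entropy rate H' = pi_0*H(p01) + pi_1*H(p10) = 0.7312*0.4908 + 0.2688*0.87 = 0.5927

0.5927 bits/symbol


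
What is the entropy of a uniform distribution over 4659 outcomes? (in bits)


H = log2(n) = log2(4659) = 12.1858

12.1858 bits


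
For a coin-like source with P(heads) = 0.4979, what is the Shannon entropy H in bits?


H = -p*log2(p) - (1-p)*log2(1-p). -0.4979*log2(0.4979) = 0.500923; -0.5021*log2(0.5021) = 0.499064. H = 0.500923 + 0.499064 = 1.0

1.0 bits


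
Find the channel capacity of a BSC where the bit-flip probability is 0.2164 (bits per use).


H(p) = -p*log2(p) - (1-p)*log2(1-p) = -0.2164*log2(0.2164) - 0.7836*log2(0.7836) = 0.477860 + 0.275679 = 0.7535. C = 1 - H(p) = 1 - 0.7535 = 0.2465

0.2465 bits


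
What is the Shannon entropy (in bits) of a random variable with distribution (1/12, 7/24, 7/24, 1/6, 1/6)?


H = -sum(p_i * log2(p_i)). Terms: -(1/12)*log2(1/12) = 0.298747; -(7/24)*log2(7/24) = 0.518469; -(7/24)*log2(7/24) = 0.518469; -(1/6)*log2(1/6) = 0.430827; -(1/6)*log2(1/6) = 0.430827. H = 0.298747 + 0.518469 + 0.518469 + 0.430827 + 0.430827 = 2.1973

2.1973 bits


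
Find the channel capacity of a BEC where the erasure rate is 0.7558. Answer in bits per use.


C = 1 - epsilon = 1 - 0.7558 = 0.2442

0.2442 bits


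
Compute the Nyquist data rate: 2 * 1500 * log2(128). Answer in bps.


Rate = 2 * B * log2(M) = 2 * 1500 * 7.0 = 21000.0

21000.0 bps


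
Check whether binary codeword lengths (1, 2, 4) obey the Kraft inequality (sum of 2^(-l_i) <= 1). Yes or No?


Kraft sum = sum(2^(-l_i)) = 0.8125, need <= 1. Result: satisfied (a binary prefix-free code with these lengths exists)

Yes


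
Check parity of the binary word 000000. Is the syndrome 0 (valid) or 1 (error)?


Syndrome = XOR of all bits = 0 XOR 0 XOR 0 XOR 0 XOR 0 XOR 0 = 0

0


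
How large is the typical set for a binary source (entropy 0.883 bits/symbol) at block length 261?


log2|A_typical| = nH = 261 * 0.883 = 230.463, so |A_typical| ~ 2^230.463 = 2.378e+69

2.378e+69


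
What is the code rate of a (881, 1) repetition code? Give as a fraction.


Rate = k/n = 1/881

1/881


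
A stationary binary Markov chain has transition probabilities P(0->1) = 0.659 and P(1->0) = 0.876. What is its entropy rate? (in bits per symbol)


Stationary distribution: pi_0 = p10/(p01+p10) = 0.5707, pi_1 = 0.4293. Entropy rate H' = pi_0*H(p01) + pi_1*H(p10) = 0.5707*0.9258 + 0.4293*0.5408 = 0.7605

0.7605 bits/symbol


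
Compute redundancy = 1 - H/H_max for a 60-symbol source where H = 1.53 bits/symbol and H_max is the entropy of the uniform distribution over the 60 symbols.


H_max = log2(K) = log2(60) = 5.9069 bits/symbol. Redundancy = 1 - H/H_max = 1 - 1.53/5.9069 = 1 - 0.259 = 0.741

0.741


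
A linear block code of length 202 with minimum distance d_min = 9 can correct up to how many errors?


Correction capability = floor((d-1)/2) = floor((9-1)/2) = 4

4 errors


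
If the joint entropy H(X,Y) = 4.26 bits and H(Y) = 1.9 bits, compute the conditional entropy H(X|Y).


H(X|Y) = H(X,Y) - H(Y) = 4.26 - 1.9 = 2.36

2.36 bits


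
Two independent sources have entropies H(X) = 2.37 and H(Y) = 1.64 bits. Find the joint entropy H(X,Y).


For independent variables, H(X,Y) = H(X) + H(Y) = 2.37 + 1.64 = 4.01

4.01 bits


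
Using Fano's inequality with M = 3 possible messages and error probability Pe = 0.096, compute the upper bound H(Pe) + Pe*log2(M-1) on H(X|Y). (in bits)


H(Pe) = -Pe*log2(Pe) - (1-Pe)*log2(1-Pe) = -0.096*log2(0.096) - 0.904*log2(0.904) = 0.324559 + 0.131627 = 0.4562. Pe*log2(M-1) = 0.096*log2(2) = 0.096000. Bound = H(Pe) + Pe*log2(M-1) = 0.324559 + 0.131627 + 0.096000 = 0.5522

0.5522 bits


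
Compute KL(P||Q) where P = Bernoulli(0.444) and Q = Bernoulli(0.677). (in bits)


KL = p*log2(p/q) + (1-p)*log2((1-p)/(1-q)) = 0.444*log2(0.444/0.677) + 0.556*log2(0.556/0.323) = 0.1654

0.1654 bits


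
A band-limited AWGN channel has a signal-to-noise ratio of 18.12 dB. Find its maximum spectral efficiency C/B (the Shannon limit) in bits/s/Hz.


SNR_linear = 10^(18.12/10) = 64.8634; C/B = log2(1 + SNR_linear) = log2(1 + 64.8634) = 6.0414

6.0414 bits/s/Hz


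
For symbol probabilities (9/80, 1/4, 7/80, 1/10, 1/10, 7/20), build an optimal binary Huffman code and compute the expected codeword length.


Huffman construction (repeatedly merge the two least-probable nodes; each merge adds 1 bit to every symbol beneath it): 7/80 + 1/10 = 3/16; 1/10 + 9/80 = 17/80; 3/16 + 17/80 = 2/5; 1/4 + 7/20 = 3/5; 2/5 + 3/5 = 1. Resulting codeword lengths (in the order the probabilities were given): (3, 2, 3, 3, 3, 2). L_avg = sum(p_i * l_i) = 9/80*3 + 1/4*2 + 7/80*3 + 1/10*3 + 1/10*3 + 7/20*2 = 12/5 = 2.4

2.4 bits


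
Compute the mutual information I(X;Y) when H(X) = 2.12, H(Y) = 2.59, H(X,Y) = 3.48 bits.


I(X;Y) = H(X) + H(Y) - H(X,Y) = 2.12 + 2.59 - 3.48 = 1.23

1.23 bits


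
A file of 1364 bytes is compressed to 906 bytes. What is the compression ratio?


Ratio = original / compressed = 1364 / 906 = 1.5055

1.5055


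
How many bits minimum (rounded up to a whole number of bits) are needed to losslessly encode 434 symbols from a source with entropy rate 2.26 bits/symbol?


Minimum bits >= n * H = 434 * 2.26 = 980.84, rounded up to a whole number of bits = 981

981 bits


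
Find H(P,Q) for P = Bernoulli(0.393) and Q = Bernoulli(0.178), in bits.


H(P,Q) = -p*log2(q) - (1-p)*log2(1-q). -0.393*log2(0.178) = 0.978590; -0.607*log2(0.822) = 0.171653. H(P,Q) = 0.978590 + 0.171653 = 1.1502

1.1502 bits


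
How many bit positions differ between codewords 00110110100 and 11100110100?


Count differing positions: ^ ^ . ^ . . . . . . . = 3 differences

3


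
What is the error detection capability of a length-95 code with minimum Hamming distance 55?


Detection capability = d_min - 1 = 55 - 1 = 54

54 errors


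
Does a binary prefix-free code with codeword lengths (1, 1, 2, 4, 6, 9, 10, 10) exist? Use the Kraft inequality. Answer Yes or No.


Kraft sum = sum(2^(-l_i)) = 1.332, need <= 1. Result: violated (a binary prefix-free code with these lengths cannot exist)

No


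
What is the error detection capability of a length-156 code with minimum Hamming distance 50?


Detection capability = d_min - 1 = 50 - 1 = 49

49 errors


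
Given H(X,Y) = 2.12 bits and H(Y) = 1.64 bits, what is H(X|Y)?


H(X|Y) = H(X,Y) - H(Y) = 2.12 - 1.64 = 0.48

0.48 bits


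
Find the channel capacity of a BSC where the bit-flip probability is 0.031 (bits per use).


H(p) = -p*log2(p) - (1-p)*log2(1-p) = -0.031*log2(0.031) - 0.969*log2(0.969) = 0.155359 + 0.044023 = 0.1994. C = 1 - H(p) = 1 - 0.1994 = 0.8006

0.8006 bits


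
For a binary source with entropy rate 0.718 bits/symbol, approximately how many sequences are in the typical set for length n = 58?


log2|A_typical| = nH = 58 * 0.718 = 41.644, so |A_typical| ~ 2^41.644 = 3.436e+12

3.436e+12


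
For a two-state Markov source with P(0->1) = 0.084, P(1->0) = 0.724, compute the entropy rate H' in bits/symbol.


Stationary distribution: pi_0 = p10/(p01+p10) = 0.896, pi_1 = 0.104. Entropy rate H' = pi_0*H(p01) + pi_1*H(p10) = 0.896*0.4161 + 0.104*0.8499 = 0.4612

0.4612 bits/symbol


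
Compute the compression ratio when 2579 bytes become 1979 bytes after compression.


Ratio = original / compressed = 2579 / 1979 = 1.3032

1.3032


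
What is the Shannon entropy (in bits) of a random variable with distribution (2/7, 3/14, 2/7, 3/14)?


H = -sum(p_i * log2(p_i)). Terms: -(2/7)*log2(2/7) = 0.516387; -(3/14)*log2(3/14) = 0.476227; -(2/7)*log2(2/7) = 0.516387; -(3/14)*log2(3/14) = 0.476227. H = 0.516387 + 0.476227 + 0.516387 + 0.476227 = 1.9852

1.9852 bits


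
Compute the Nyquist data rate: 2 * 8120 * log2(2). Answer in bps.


Rate = 2 * B * log2(M) = 2 * 8120 * 1.0 = 16240.0

16240.0 bps


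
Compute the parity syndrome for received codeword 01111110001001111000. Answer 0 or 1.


Syndrome = XOR of all bits = 0 XOR 1 XOR 1 XOR 1 XOR 1 XOR 1 XOR 1 XOR 0 XOR 0 XOR 0 XOR 1 XOR 0 XOR 0 XOR 1 XOR 1 XOR 1 XOR 1 XOR 0 XOR 0 XOR 0 = 1

1


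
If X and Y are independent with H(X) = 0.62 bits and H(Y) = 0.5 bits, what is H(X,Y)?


For independent variables, H(X,Y) = H(X) + H(Y) = 0.62 + 0.5 = 1.12

1.12 bits


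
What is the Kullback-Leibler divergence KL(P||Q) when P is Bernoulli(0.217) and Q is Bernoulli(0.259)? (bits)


KL = p*log2(p/q) + (1-p)*log2((1-p)/(1-q)) = 0.217*log2(0.217/0.259) + 0.783*log2(0.783/0.741) = 0.0069

0.0069 bits


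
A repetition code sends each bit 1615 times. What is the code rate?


Rate = k/n = 1/1615

1/1615


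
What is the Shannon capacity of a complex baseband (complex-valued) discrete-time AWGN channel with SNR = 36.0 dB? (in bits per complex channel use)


SNR_linear = 10^(36.0/10) = 3981.0717; C = log2(1 + SNR_linear) = log2(1 + 3981.0717) = 11.9593

11.9593 bits/channel use


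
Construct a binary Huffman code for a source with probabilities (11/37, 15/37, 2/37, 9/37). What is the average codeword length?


Huffman construction (repeatedly merge the two least-probable nodes; each merge adds 1 bit to every symbol beneath it): 2/37 + 9/37 = 11/37; 11/37 + 11/37 = 22/37; 15/37 + 22/37 = 1. Resulting codeword lengths (in the order the probabilities were given): (2, 1, 3, 3). L_avg = sum(p_i * l_i) = 11/37*2 + 15/37*1 + 2/37*3 + 9/37*3 = 70/37 = 1.8919

1.8919 bits


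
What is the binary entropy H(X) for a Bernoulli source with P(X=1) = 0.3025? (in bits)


H = -p*log2(p) - (1-p)*log2(1-p). -0.3025*log2(0.3025) = 0.521810; -0.6975*log2(0.6975) = 0.362515. H = 0.521810 + 0.362515 = 0.8843

0.8843 bits


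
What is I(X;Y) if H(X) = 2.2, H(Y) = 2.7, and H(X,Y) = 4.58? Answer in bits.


I(X;Y) = H(X) + H(Y) - H(X,Y) = 2.2 + 2.7 - 4.58 = 0.32

0.32 bits


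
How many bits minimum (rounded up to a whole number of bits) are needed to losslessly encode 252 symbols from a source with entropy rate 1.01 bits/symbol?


Minimum bits >= n * H = 252 * 1.01 = 254.52, rounded up to a whole number of bits = 255

255 bits


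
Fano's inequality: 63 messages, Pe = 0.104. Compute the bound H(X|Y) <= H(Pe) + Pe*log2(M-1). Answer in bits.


H(Pe) = -Pe*log2(Pe) - (1-Pe)*log2(1-Pe) = -0.104*log2(0.104) - 0.896*log2(0.896) = 0.339596 + 0.141953 = 0.4815. Pe*log2(M-1) = 0.104*log2(62) = 0.619236. Bound = H(Pe) + Pe*log2(M-1) = 0.339596 + 0.141953 + 0.619236 = 1.1008

1.1008 bits


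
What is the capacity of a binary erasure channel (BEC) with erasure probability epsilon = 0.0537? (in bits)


C = 1 - epsilon = 1 - 0.0537 = 0.9463

0.9463 bits


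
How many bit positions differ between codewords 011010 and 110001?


Count differing positions: ^ . ^ . ^ ^ = 4 differences

4


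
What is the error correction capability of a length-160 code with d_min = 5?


Correction capability = floor((d-1)/2) = floor((5-1)/2) = 2

2 errors


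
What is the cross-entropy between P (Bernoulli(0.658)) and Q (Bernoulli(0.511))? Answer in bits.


H(P,Q) = -p*log2(q) - (1-p)*log2(1-q). -0.658*log2(0.511) = 0.637342; -0.342*log2(0.489) = 0.352976. H(P,Q) = 0.637342 + 0.352976 = 0.9903

0.9903 bits


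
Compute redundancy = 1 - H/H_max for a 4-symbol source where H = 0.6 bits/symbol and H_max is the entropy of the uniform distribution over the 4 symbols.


H_max = log2(K) = log2(4) = 2.0 bits/symbol. Redundancy = 1 - H/H_max = 1 - 0.6/2.0 = 1 - 0.3 = 0.7

0.7


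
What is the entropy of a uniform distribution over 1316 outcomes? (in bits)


H = log2(n) = log2(1316) = 10.3619

10.3619 bits


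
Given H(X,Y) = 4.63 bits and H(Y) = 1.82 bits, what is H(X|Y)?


H(X|Y) = H(X,Y) - H(Y) = 4.63 - 1.82 = 2.81

2.81 bits


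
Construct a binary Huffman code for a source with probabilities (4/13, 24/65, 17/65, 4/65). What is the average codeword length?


Huffman construction (repeatedly merge the two least-probable nodes; each merge adds 1 bit to every symbol beneath it): 4/65 + 17/65 = 21/65; 4/13 + 21/65 = 41/65; 24/65 + 41/65 = 1. Resulting codeword lengths (in the order the probabilities were given): (2, 1, 3, 3). L_avg = sum(p_i * l_i) = 4/13*2 + 24/65*1 + 17/65*3 + 4/65*3 = 127/65 = 1.9538

1.9538 bits


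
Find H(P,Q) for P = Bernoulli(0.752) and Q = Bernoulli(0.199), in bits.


H(P,Q) = -p*log2(q) - (1-p)*log2(1-q). -0.752*log2(0.199) = 1.751528; -0.248*log2(0.801) = 0.079391. H(P,Q) = 1.751528 + 0.079391 = 1.8309

1.8309 bits


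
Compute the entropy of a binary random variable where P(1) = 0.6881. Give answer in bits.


H = -p*log2(p) - (1-p)*log2(1-p). -0.6881*log2(0.6881) = 0.371099; -0.3119*log2(0.3119) = 0.524255. H = 0.371099 + 0.524255 = 0.8954

0.8954 bits


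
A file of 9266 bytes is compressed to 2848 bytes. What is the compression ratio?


Ratio = original / compressed = 9266 / 2848 = 3.2535

3.2535


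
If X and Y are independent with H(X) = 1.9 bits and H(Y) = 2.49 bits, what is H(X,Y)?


For independent variables, H(X,Y) = H(X) + H(Y) = 1.9 + 2.49 = 4.39

4.39 bits


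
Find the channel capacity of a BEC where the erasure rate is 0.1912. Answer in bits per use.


C = 1 - epsilon = 1 - 0.1912 = 0.8088

0.8088 bits


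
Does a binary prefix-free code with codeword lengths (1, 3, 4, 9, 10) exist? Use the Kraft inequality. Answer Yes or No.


Kraft sum = sum(2^(-l_i)) = 0.6904, need <= 1. Result: satisfied (a binary prefix-free code with these lengths exists)

Yes


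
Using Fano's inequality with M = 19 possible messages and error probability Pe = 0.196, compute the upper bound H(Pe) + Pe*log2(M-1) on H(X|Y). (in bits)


H(Pe) = -Pe*log2(Pe) - (1-Pe)*log2(1-Pe) = -0.196*log2(0.196) - 0.804*log2(0.804) = 0.460811 + 0.253045 = 0.7139. Pe*log2(M-1) = 0.196*log2(18) = 0.817305. Bound = H(Pe) + Pe*log2(M-1) = 0.460811 + 0.253045 + 0.817305 = 1.5312

1.5312 bits


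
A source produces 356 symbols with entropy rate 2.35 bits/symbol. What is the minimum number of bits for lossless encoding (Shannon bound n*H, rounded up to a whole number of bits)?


Minimum bits >= n * H = 356 * 2.35 = 836.6, rounded up to a whole number of bits = 837

837 bits


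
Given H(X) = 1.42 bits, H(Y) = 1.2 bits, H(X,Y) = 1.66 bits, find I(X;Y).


I(X;Y) = H(X) + H(Y) - H(X,Y) = 1.42 + 1.2 - 1.66 = 0.96

0.96 bits


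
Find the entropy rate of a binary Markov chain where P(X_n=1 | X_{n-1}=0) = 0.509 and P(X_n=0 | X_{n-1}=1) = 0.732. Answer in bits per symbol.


Stationary distribution: pi_0 = p10/(p01+p10) = 0.5898, pi_1 = 0.4102. Entropy rate H' = pi_0*H(p01) + pi_1*H(p10) = 0.5898*0.9998 + 0.4102*0.8386 = 0.9337

0.9337 bits/symbol


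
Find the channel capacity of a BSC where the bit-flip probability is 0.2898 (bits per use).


H(p) = -p*log2(p) - (1-p)*log2(1-p) = -0.2898*log2(0.2898) - 0.7102*log2(0.7102) = 0.517835 + 0.350628 = 0.8685. C = 1 - H(p) = 1 - 0.8685 = 0.1315

0.1315 bits


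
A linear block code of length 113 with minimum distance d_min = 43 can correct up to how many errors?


Correction capability = floor((d-1)/2) = floor((43-1)/2) = 21

21 errors


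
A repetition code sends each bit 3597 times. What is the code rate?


Rate = k/n = 1/3597

1/3597


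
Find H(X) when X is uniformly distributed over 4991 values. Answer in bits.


H = log2(n) = log2(4991) = 12.2851

12.2851 bits


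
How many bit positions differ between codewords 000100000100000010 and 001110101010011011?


Count differing positions: . . ^ . ^ . ^ . ^ ^ ^ . . ^ ^ . . ^ = 9 differences

9


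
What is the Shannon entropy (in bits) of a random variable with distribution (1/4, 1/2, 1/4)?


H = -sum(p_i * log2(p_i)). Terms: -(1/4)*log2(1/4) = 0.500000; -(1/2)*log2(1/2) = 0.500000; -(1/4)*log2(1/4) = 0.500000. H = 0.500000 + 0.500000 + 0.500000 = 1.5

1.5 bits


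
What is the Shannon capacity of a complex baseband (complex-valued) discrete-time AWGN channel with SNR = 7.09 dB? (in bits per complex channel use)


SNR_linear = 10^(7.09/10) = 5.1168; C = log2(1 + SNR_linear) = log2(1 + 5.1168) = 2.6128

2.6128 bits/channel use


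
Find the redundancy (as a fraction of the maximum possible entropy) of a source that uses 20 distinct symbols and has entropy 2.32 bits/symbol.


H_max = log2(K) = log2(20) = 4.3219 bits/symbol. Redundancy = 1 - H/H_max = 1 - 2.32/4.3219 = 1 - 0.5368 = 0.4632

0.4632


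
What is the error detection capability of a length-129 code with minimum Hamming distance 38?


Detection capability = d_min - 1 = 38 - 1 = 37

37 errors


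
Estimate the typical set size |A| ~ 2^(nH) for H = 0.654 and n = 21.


log2|A_typical| = nH = 21 * 0.654 = 13.734, so |A_typical| ~ 2^13.734 = 1.363e+04

1.363e+04


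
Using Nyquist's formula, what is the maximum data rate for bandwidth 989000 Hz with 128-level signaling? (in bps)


Rate = 2 * B * log2(M) = 2 * 989000 * 7.0 = 13846000.0

13846000.0 bps


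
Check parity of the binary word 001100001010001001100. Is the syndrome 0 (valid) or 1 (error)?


Syndrome = XOR of all bits = 0 XOR 0 XOR 1 XOR 1 XOR 0 XOR 0 XOR 0 XOR 0 XOR 1 XOR 0 XOR 1 XOR 0 XOR 0 XOR 0 XOR 1 XOR 0 XOR 0 XOR 1 XOR 1 XOR 0 XOR 0 = 1

1


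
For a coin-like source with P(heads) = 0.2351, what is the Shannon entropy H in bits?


H = -p*log2(p) - (1-p)*log2(1-p). -0.2351*log2(0.2351) = 0.491042; -0.7649*log2(0.7649) = 0.295754. H = 0.491042 + 0.295754 = 0.7868

0.7868 bits


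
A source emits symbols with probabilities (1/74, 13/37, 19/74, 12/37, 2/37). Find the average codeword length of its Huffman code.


Huffman construction (repeatedly merge the two least-probable nodes; each merge adds 1 bit to every symbol beneath it): 1/74 + 2/37 = 5/74; 5/74 + 19/74 = 12/37; 12/37 + 12/37 = 24/37; 13/37 + 24/37 = 1. Resulting codeword lengths (in the order the probabilities were given): (4, 1, 3, 2, 4). L_avg = sum(p_i * l_i) = 1/74*4 + 13/37*1 + 19/74*3 + 12/37*2 + 2/37*4 = 151/74 = 2.0405

2.0405 bits
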